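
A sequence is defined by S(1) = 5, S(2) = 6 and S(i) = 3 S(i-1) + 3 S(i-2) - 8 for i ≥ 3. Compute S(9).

S(3) = 3(6) + 3(5) - 8 = 25
S(4) = 3(25) + 3(6) - 8 = 85
S(5) = 3(85) + 3(25) - 8 = 322
S(6) = 3(322) + 3(85) - 8 = 1213
S(7) = 3(1213) + 3(322) - 8 = 4597
S(8) = 3(4597) + 3(1213) - 8 = 17422
S(9) = 3(17422) + 3(4597) - 8 = 66049

66049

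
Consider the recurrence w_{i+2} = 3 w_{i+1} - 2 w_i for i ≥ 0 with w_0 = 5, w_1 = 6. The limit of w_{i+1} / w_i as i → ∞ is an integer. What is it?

The characteristic equation is r^2 - 3r + 2 = 0, which factors as (r - 2)(r - 1) = 0.
So the roots are 2 and 1. Since |2| > |1| and the coefficient of 2^i is non-zero, the ratio tends to 2.

2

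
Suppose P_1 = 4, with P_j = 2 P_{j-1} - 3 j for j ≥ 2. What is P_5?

P_2 = 2(4) - 6 = 2
P_3 = 2(2) - 9 = -5
P_4 = 2(-5) - 12 = -22
P_5 = 2(-22) - 15 = -59

-59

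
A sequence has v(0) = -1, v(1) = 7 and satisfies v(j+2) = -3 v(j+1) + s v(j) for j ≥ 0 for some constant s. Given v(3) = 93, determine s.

v(2) = -21 - s
v(3) = 63 + 10s
So 63 + 10s = 93, giving s = 3.

3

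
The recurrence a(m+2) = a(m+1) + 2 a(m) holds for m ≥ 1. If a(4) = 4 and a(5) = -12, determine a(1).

Rearranging, a(m-2) = (a(m) - a(m-1)) / 2.
a(3) = (-12 - 4) / 2 = -16/2 = -8
a(2) = (4 - (-8)) / 2 = 12/2 = 6
a(1) = (-8 - 6) / 2 = -14/2 = -7

-7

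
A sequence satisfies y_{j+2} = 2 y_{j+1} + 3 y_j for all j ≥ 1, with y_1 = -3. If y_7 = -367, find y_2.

1

Let y_2 = x.
y_3 = -9 + 2x
y_4 = -18 + 7x
y_5 = -63 + 20x
y_6 = -180 + 61x
y_7 = -549 + 182x
So -549 + 182x = -367, giving x = 1.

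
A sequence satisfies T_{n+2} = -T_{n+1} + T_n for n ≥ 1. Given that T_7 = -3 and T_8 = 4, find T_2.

-4

Rearranging, T_{n-2} = T_n + T_{n-1}.
T_6 = 4 + (-3) = 1
T_5 = -3 + 1 = -2
T_4 = 1 + (-2) = -1
T_3 = -2 + (-1) = -3
T_2 = -1 + (-3) = -4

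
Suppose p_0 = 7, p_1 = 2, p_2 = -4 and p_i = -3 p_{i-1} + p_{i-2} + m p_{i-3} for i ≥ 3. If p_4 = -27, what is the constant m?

p_3 = 14 + 7m
p_4 = -46 - 19m
So -46 - 19m = -27, giving m = -1.

-1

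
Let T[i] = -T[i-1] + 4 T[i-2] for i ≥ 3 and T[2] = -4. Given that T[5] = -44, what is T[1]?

-4

Let T[1] = v.
T[3] = 4 + 4v
T[4] = -20 - 4v
T[5] = 36 + 20v
So 36 + 20v = -44, giving v = -4.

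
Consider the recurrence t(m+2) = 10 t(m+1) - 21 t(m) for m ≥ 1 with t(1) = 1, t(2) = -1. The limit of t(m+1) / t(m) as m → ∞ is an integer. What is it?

The characteristic equation is r^2 - 10r + 21 = 0, which factors as (r - 7)(r - 3) = 0.
So the roots are 7 and 3. Since |7| > |3| and the coefficient of 7^m is non-zero, the ratio tends to 7.

7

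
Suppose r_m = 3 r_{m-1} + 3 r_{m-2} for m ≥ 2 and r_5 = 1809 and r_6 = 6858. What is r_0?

2

Rearranging, r_{m-2} = (r_m - 3 r_{m-1}) / 3.
r_4 = (6858 - 3(1809)) / 3 = 1431/3 = 477
r_3 = (1809 - 3(477)) / 3 = 378/3 = 126
r_2 = (477 - 3(126)) / 3 = 99/3 = 33
r_1 = (126 - 3(33)) / 3 = 27/3 = 9
r_0 = (33 - 3(9)) / 3 = 6/3 = 2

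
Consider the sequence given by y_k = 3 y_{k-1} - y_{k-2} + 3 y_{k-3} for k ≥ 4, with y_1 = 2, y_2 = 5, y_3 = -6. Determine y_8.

-881

y_4 = 3·(-6) - 5 + 3·2 = -17
y_5 = 3·(-17) - (-6) + 3·5 = -30
y_6 = 3·(-30) - (-17) + 3·(-6) = -91
y_7 = 3·(-91) - (-30) + 3·(-17) = -294
y_8 = 3·(-294) - (-91) + 3·(-30) = -881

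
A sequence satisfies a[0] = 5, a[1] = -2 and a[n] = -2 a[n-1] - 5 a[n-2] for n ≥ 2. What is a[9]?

4918

a[2] = -2*(-2) - 5*5 = -21
a[3] = -2*(-21) - 5*(-2) = 52
a[4] = -2*52 - 5*(-21) = 1
a[5] = -2*1 - 5*52 = -262
a[6] = -2*(-262) - 5*1 = 519
a[7] = -2*519 - 5*(-262) = 272
a[8] = -2*272 - 5*519 = -3139
a[9] = -2*(-3139) - 5*272 = 4918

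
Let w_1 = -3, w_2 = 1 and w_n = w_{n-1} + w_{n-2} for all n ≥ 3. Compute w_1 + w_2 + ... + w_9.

w_3 = 1 + (-3) = -2
w_4 = (-2) + 1 = -1
w_5 = (-1) + (-2) = -3
w_6 = (-3) + (-1) = -4
w_7 = (-4) + (-3) = -7
w_8 = (-7) + (-4) = -11
w_9 = (-11) + (-7) = -18
Sum = (-3) + 1 + (-2) + (-1) + (-3) + (-4) + (-7) + (-11) + (-18) = -48

-48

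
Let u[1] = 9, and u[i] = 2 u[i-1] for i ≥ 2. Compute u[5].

144

u[2] = 2(9) = 18
u[3] = 2(18) = 36
u[4] = 2(36) = 72
u[5] = 2(72) = 144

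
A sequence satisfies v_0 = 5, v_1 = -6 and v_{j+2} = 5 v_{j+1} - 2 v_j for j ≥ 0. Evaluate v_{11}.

v_2 = 5*(-6) - 2*5 = -40
v_3 = 5*(-40) - 2*(-6) = -188
v_4 = 5*(-188) - 2*(-40) = -860
v_5 = 5*(-860) - 2*(-188) = -3924
v_6 = 5*(-3924) - 2*(-860) = -17900
v_7 = 5*(-17900) - 2*(-3924) = -81652
v_8 = 5*(-81652) - 2*(-17900) = -372460
v_9 = 5*(-372460) - 2*(-81652) = -1698996
v_{10} = 5*(-1698996) - 2*(-372460) = -7750060
v_{11} = 5*(-7750060) - 2*(-1698996) = -35352308

-35352308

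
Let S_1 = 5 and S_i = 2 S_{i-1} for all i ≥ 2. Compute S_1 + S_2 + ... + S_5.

S_2 = 2·5 = 10
S_3 = 2·10 = 20
S_4 = 2·20 = 40
S_5 = 2·40 = 80
Sum = 5 + 10 + 20 + 40 + 80 = 155

155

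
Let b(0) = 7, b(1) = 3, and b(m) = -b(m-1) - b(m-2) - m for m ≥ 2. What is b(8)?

b(2) = -3 - 7 - 2 = -12
b(3) = -(-12) - 3 - 3 = 6
b(4) = -6 - (-12) - 4 = 2
b(5) = -2 - 6 - 5 = -13
b(6) = -(-13) - 2 - 6 = 5
b(7) = -5 - (-13) - 7 = 1
b(8) = -1 - 5 - 8 = -14

-14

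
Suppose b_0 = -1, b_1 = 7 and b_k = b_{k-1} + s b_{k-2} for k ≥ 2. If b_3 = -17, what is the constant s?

b_2 = 7 - s
b_3 = 7 + 6s
So 7 + 6s = -17, giving s = -4.

-4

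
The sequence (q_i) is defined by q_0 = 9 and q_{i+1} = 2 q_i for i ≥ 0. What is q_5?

q_1 = 2*9 = 18
q_2 = 2*18 = 36
q_3 = 2*36 = 72
q_4 = 2*72 = 144
q_5 = 2*144 = 288

288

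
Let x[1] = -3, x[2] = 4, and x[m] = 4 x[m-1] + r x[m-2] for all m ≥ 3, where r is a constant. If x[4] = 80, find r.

x[3] = 16 - 3r
x[4] = 64 - 8r
So 64 - 8r = 80, giving r = -2.

-2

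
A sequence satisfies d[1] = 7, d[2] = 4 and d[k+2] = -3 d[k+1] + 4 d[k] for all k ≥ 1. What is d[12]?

-2516576

d[3] = -3(4) + 4(7) = 16
d[4] = -3(16) + 4(4) = -32
d[5] = -3(-32) + 4(16) = 160
d[6] = -3(160) + 4(-32) = -608
d[7] = -3(-608) + 4(160) = 2464
d[8] = -3(2464) + 4(-608) = -9824
d[9] = -3(-9824) + 4(2464) = 39328
d[10] = -3(39328) + 4(-9824) = -157280
d[11] = -3(-157280) + 4(39328) = 629152
d[12] = -3(629152) + 4(-157280) = -2516576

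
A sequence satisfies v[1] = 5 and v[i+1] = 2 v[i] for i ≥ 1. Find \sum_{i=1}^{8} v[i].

1275

v[2] = 2*5 = 10
v[3] = 2*10 = 20
v[4] = 2*20 = 40
v[5] = 2*40 = 80
v[6] = 2*80 = 160
v[7] = 2*160 = 320
v[8] = 2*320 = 640
Sum = 5 + 10 + 20 + 40 + 80 + 160 + 320 + 640 = 1275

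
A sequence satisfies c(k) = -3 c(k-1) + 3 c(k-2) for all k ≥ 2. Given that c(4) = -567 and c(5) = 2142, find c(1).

7

Rearranging, c(k-2) = (c(k) + 3 c(k-1)) / 3.
c(3) = (2142 + 3·(-567)) / 3 = 441/3 = 147
c(2) = (-567 + 3·147) / 3 = -126/3 = -42
c(1) = (147 + 3·(-42)) / 3 = 21/3 = 7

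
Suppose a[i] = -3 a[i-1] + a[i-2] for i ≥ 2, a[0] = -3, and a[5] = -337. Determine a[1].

-4

Let a[1] = w.
a[2] = -3 - 3w
a[3] = 9 + 10w
a[4] = -30 - 33w
a[5] = 99 + 109w
So 99 + 109w = -337, giving w = -4.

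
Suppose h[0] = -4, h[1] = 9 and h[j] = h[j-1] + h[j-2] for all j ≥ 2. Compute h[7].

h[2] = 9 + (-4) = 5
h[3] = 5 + 9 = 14
h[4] = 14 + 5 = 19
h[5] = 19 + 14 = 33
h[6] = 33 + 19 = 52
h[7] = 52 + 33 = 85

85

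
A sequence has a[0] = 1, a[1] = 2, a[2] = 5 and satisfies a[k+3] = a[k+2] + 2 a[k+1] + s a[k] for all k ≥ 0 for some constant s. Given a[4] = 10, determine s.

a[3] = 9 + s
a[4] = 19 + 3s
So 19 + 3s = 10, giving s = -3.

-3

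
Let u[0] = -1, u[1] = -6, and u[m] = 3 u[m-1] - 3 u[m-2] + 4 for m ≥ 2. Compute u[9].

u[2] = 3·(-6) - 3·(-1) + 4 = -11
u[3] = 3·(-11) - 3·(-6) + 4 = -11
u[4] = 3·(-11) - 3·(-11) + 4 = 4
u[5] = 3·4 - 3·(-11) + 4 = 49
u[6] = 3·49 - 3·4 + 4 = 139
u[7] = 3·139 - 3·49 + 4 = 274
u[8] = 3·274 - 3·139 + 4 = 409
u[9] = 3·409 - 3·274 + 4 = 409

409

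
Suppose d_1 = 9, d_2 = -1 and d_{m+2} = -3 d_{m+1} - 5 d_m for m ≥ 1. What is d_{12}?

d_3 = -3(-1) - 5(9) = -42
d_4 = -3(-42) - 5(-1) = 131
d_5 = -3(131) - 5(-42) = -183
d_6 = -3(-183) - 5(131) = -106
d_7 = -3(-106) - 5(-183) = 1233
d_8 = -3(1233) - 5(-106) = -3169
d_9 = -3(-3169) - 5(1233) = 3342
d_{10} = -3(3342) - 5(-3169) = 5819
d_{11} = -3(5819) - 5(3342) = -34167
d_{12} = -3(-34167) - 5(5819) = 73406

73406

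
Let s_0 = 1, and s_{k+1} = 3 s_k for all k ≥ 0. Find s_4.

81

s_1 = 3·1 = 3
s_2 = 3·3 = 9
s_3 = 3·9 = 27
s_4 = 3·27 = 81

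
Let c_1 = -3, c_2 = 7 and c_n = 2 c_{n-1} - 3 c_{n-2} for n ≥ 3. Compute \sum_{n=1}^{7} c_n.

c_3 = 2*7 - 3*(-3) = 23
c_4 = 2*23 - 3*7 = 25
c_5 = 2*25 - 3*23 = -19
c_6 = 2*(-19) - 3*25 = -113
c_7 = 2*(-113) - 3*(-19) = -169
Sum = (-3) + 7 + 23 + 25 + (-19) + (-113) + (-169) = -249

-249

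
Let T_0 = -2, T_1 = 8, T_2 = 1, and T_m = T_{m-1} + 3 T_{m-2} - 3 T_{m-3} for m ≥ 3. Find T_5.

T_3 = 1 + 3(8) - 3(-2) = 31
T_4 = 31 + 3(1) - 3(8) = 10
T_5 = 10 + 3(31) - 3(1) = 100

100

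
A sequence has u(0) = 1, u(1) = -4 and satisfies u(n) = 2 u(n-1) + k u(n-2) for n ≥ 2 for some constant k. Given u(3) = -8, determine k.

-4

u(2) = -8 + k
u(3) = -16 - 2k
So -16 - 2k = -8, giving k = -4.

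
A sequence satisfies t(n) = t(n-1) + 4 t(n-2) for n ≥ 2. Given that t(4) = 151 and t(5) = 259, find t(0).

8

Rearranging, t(n-2) = (t(n) - t(n-1)) / 4.
t(3) = (259 - 151) / 4 = 108/4 = 27
t(2) = (151 - 27) / 4 = 124/4 = 31
t(1) = (27 - 31) / 4 = -4/4 = -1
t(0) = (31 - (-1)) / 4 = 32/4 = 8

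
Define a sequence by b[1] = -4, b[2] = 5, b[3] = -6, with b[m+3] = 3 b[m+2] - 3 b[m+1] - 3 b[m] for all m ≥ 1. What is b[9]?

b[4] = 3(-6) - 3(5) - 3(-4) = -21
b[5] = 3(-21) - 3(-6) - 3(5) = -60
b[6] = 3(-60) - 3(-21) - 3(-6) = -99
b[7] = 3(-99) - 3(-60) - 3(-21) = -54
b[8] = 3(-54) - 3(-99) - 3(-60) = 315
b[9] = 3(315) - 3(-54) - 3(-99) = 1404

1404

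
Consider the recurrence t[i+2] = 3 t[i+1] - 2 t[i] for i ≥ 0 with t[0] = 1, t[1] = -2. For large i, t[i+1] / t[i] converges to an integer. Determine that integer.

2

The characteristic equation is r^2 - 3r + 2 = 0, which factors as (r - 2)(r - 1) = 0.
So the roots are 2 and 1. Since |2| > |1| and the coefficient of 2^i is non-zero, the ratio tends to 2.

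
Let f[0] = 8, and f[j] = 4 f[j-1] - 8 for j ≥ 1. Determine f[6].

21848

f[1] = 4(8) - 8 = 24
f[2] = 4(24) - 8 = 88
f[3] = 4(88) - 8 = 344
f[4] = 4(344) - 8 = 1368
f[5] = 4(1368) - 8 = 5464
f[6] = 4(5464) - 8 = 21848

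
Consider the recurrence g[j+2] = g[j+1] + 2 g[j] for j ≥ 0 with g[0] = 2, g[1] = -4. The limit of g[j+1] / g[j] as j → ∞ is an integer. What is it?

2

The characteristic equation is r^2 - r - 2 = 0, which factors as (r - 2)(r + 1) = 0.
So the roots are 2 and -1. Since |2| > |-1| and the coefficient of 2^j is non-zero, the ratio tends to 2.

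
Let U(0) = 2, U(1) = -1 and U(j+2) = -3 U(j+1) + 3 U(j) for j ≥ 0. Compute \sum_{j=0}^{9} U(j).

-72164

U(2) = -3*(-1) + 3*2 = 9
U(3) = -3*9 + 3*(-1) = -30
U(4) = -3*(-30) + 3*9 = 117
U(5) = -3*117 + 3*(-30) = -441
U(6) = -3*(-441) + 3*117 = 1674
U(7) = -3*1674 + 3*(-441) = -6345
U(8) = -3*(-6345) + 3*1674 = 24057
U(9) = -3*24057 + 3*(-6345) = -91206
Sum = 2 + (-1) + 9 + (-30) + 117 + (-441) + 1674 + (-6345) + 24057 + (-91206) = -72164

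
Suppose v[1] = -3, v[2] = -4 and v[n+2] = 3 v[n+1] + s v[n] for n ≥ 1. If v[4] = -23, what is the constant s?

-1

v[3] = -12 - 3s
v[4] = -36 - 13s
So -36 - 13s = -23, giving s = -1.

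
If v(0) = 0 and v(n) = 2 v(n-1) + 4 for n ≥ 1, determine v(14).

65532

The fixed point is 4/(1 - 2) = -4, so v(n) + 4 = 2(v(n-1) + 4).
Hence v(n) = 4·2^n - 4.
v(14) = 4·2^{14} - 4 = 4·16384 - 4 = 65532.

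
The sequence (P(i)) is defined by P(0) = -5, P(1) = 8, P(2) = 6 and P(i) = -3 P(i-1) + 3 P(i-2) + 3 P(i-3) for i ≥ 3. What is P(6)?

P(3) = -3(6) + 3(8) + 3(-5) = -9
P(4) = -3(-9) + 3(6) + 3(8) = 69
P(5) = -3(69) + 3(-9) + 3(6) = -216
P(6) = -3(-216) + 3(69) + 3(-9) = 828

828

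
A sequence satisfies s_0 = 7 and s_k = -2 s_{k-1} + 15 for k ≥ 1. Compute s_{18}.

The fixed point is 15/(1 + 2) = 5, so s_k - 5 = -2(s_{k-1} - 5).
Hence s_k = 2·(-2)^k + 5.
s_{18} = 2·(-2)^{18} + 5 = 2·262144 + 5 = 524293.

524293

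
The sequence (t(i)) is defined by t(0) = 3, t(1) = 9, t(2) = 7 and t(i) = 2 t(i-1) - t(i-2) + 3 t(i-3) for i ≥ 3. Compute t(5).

103

t(3) = 2(7) - 9 + 3(3) = 14
t(4) = 2(14) - 7 + 3(9) = 48
t(5) = 2(48) - 14 + 3(7) = 103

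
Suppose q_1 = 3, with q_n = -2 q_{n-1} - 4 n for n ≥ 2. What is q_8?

q_2 = -2*3 - 8 = -14
q_3 = -2*(-14) - 12 = 16
q_4 = -2*16 - 16 = -48
q_5 = -2*(-48) - 20 = 76
q_6 = -2*76 - 24 = -176
q_7 = -2*(-176) - 28 = 324
q_8 = -2*324 - 32 = -680

-680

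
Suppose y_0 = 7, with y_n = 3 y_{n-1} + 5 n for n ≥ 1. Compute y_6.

y_1 = 3·7 + 5 = 26
y_2 = 3·26 + 10 = 88
y_3 = 3·88 + 15 = 279
y_4 = 3·279 + 20 = 857
y_5 = 3·857 + 25 = 2596
y_6 = 3·2596 + 30 = 7818

7818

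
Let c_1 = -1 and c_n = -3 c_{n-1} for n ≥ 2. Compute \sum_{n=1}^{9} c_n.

-4921

c_2 = -3*(-1) = 3
c_3 = -3*3 = -9
c_4 = -3*(-9) = 27
c_5 = -3*27 = -81
c_6 = -3*(-81) = 243
c_7 = -3*243 = -729
c_8 = -3*(-729) = 2187
c_9 = -3*2187 = -6561
Sum = (-1) + 3 + (-9) + 27 + (-81) + 243 + (-729) + 2187 + (-6561) = -4921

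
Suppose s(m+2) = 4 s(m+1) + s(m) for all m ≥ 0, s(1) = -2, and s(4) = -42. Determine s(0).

Let s(0) = v.
s(2) = -8 + v
s(3) = -34 + 4v
s(4) = -144 + 17v
So -144 + 17v = -42, giving v = 6.

6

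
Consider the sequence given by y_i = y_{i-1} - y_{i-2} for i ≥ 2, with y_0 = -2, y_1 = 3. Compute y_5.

-5

y_2 = 3 - (-2) = 5
y_3 = 5 - 3 = 2
y_4 = 2 - 5 = -3
y_5 = (-3) - 2 = -5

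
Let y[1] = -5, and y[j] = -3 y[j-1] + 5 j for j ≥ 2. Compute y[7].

y[2] = -3·(-5) + 10 = 25
y[3] = -3·25 + 15 = -60
y[4] = -3·(-60) + 20 = 200
y[5] = -3·200 + 25 = -575
y[6] = -3·(-575) + 30 = 1755
y[7] = -3·1755 + 35 = -5230

-5230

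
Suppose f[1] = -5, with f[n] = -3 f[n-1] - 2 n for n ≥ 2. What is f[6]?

999

f[2] = -3*(-5) - 4 = 11
f[3] = -3*11 - 6 = -39
f[4] = -3*(-39) - 8 = 109
f[5] = -3*109 - 10 = -337
f[6] = -3*(-337) - 12 = 999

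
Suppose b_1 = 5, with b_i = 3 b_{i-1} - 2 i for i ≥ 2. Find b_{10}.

49219

b_2 = 3·5 - 4 = 11
b_3 = 3·11 - 6 = 27
b_4 = 3·27 - 8 = 73
b_5 = 3·73 - 10 = 209
b_6 = 3·209 - 12 = 615
b_7 = 3·615 - 14 = 1831
b_8 = 3·1831 - 16 = 5477
b_9 = 3·5477 - 18 = 16413
b_{10} = 3·16413 - 20 = 49219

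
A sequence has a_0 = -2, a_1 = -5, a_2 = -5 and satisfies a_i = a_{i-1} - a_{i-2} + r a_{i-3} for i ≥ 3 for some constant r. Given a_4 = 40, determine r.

-5

a_3 = -2r
a_4 = 5 - 7r
So 5 - 7r = 40, giving r = -5.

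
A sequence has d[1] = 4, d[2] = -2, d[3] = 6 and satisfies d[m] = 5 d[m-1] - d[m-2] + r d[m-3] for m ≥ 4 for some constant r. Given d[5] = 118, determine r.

-2

d[4] = 32 + 4r
d[5] = 154 + 18r
So 154 + 18r = 118, giving r = -2.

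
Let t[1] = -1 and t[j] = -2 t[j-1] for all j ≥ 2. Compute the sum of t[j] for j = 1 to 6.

21

t[2] = -2·(-1) = 2
t[3] = -2·2 = -4
t[4] = -2·(-4) = 8
t[5] = -2·8 = -16
t[6] = -2·(-16) = 32
Sum = (-1) + 2 + (-4) + 8 + (-16) + 32 = 21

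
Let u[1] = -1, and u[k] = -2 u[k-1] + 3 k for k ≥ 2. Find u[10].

u[2] = -2·(-1) + 6 = 8
u[3] = -2·8 + 9 = -7
u[4] = -2·(-7) + 12 = 26
u[5] = -2·26 + 15 = -37
u[6] = -2·(-37) + 18 = 92
u[7] = -2·92 + 21 = -163
u[8] = -2·(-163) + 24 = 350
u[9] = -2·350 + 27 = -673
u[10] = -2·(-673) + 30 = 1376

1376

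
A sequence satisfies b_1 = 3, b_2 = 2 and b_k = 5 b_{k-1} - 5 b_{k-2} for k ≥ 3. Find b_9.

-28125

b_3 = 5*2 - 5*3 = -5
b_4 = 5*(-5) - 5*2 = -35
b_5 = 5*(-35) - 5*(-5) = -150
b_6 = 5*(-150) - 5*(-35) = -575
b_7 = 5*(-575) - 5*(-150) = -2125
b_8 = 5*(-2125) - 5*(-575) = -7750
b_9 = 5*(-7750) - 5*(-2125) = -28125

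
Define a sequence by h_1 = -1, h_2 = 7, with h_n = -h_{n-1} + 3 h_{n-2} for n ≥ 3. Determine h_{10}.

h_3 = -7 + 3*(-1) = -10
h_4 = -(-10) + 3*7 = 31
h_5 = -31 + 3*(-10) = -61
h_6 = -(-61) + 3*31 = 154
h_7 = -154 + 3*(-61) = -337
h_8 = -(-337) + 3*154 = 799
h_9 = -799 + 3*(-337) = -1810
h_{10} = -(-1810) + 3*799 = 4207

4207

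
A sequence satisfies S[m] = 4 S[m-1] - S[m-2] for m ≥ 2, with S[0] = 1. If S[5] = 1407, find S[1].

7

Let S[1] = y.
S[2] = -1 + 4y
S[3] = -4 + 15y
S[4] = -15 + 56y
S[5] = -56 + 209y
So -56 + 209y = 1407, giving y = 7.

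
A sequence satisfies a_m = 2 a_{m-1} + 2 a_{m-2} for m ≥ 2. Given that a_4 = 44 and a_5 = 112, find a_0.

Rearranging, a_{m-2} = (a_m - 2 a_{m-1}) / 2.
a_3 = (112 - 2·44) / 2 = 24/2 = 12
a_2 = (44 - 2·12) / 2 = 20/2 = 10
a_1 = (12 - 2·10) / 2 = -8/2 = -4
a_0 = (10 - 2·(-4)) / 2 = 18/2 = 9

9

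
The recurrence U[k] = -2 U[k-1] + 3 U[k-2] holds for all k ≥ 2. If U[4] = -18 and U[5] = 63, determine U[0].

Rearranging, U[k-2] = (U[k] + 2 U[k-1]) / 3.
U[3] = (63 + 2·(-18)) / 3 = 27/3 = 9
U[2] = (-18 + 2·9) / 3 = 0/3 = 0
U[1] = (9 + 2·0) / 3 = 9/3 = 3
U[0] = (0 + 2·3) / 3 = 6/3 = 2

2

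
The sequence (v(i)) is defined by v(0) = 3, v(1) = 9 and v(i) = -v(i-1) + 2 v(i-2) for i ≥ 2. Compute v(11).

4101

v(2) = -9 + 2(3) = -3
v(3) = -(-3) + 2(9) = 21
v(4) = -21 + 2(-3) = -27
v(5) = -(-27) + 2(21) = 69
v(6) = -69 + 2(-27) = -123
v(7) = -(-123) + 2(69) = 261
v(8) = -261 + 2(-123) = -507
v(9) = -(-507) + 2(261) = 1029
v(10) = -1029 + 2(-507) = -2043
v(11) = -(-2043) + 2(1029) = 4101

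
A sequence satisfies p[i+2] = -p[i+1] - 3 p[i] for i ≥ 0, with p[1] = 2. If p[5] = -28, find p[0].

2

Let p[0] = z.
p[2] = -2 - 3z
p[3] = -4 + 3z
p[4] = 10 + 6z
p[5] = 2 - 15z
So 2 - 15z = -28, giving z = 2.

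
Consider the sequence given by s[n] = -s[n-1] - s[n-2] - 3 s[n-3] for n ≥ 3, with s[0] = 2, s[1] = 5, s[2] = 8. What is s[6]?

s[3] = -8 - 5 - 3·2 = -19
s[4] = -(-19) - 8 - 3·5 = -4
s[5] = -(-4) - (-19) - 3·8 = -1
s[6] = -(-1) - (-4) - 3·(-19) = 62

62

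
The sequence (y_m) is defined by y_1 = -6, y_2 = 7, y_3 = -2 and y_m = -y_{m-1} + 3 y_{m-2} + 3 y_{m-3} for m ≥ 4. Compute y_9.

y_4 = -(-2) + 3*7 + 3*(-6) = 5
y_5 = -5 + 3*(-2) + 3*7 = 10
y_6 = -10 + 3*5 + 3*(-2) = -1
y_7 = -(-1) + 3*10 + 3*5 = 46
y_8 = -46 + 3*(-1) + 3*10 = -19
y_9 = -(-19) + 3*46 + 3*(-1) = 154

154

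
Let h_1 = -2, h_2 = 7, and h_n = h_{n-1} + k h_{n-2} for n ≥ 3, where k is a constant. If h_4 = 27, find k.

4

h_3 = 7 - 2k
h_4 = 7 + 5k
So 7 + 5k = 27, giving k = 4.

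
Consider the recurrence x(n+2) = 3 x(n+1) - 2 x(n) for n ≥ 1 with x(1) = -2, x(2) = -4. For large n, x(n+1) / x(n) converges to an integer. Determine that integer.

2

The characteristic equation is r^2 - 3r + 2 = 0, which factors as (r - 2)(r - 1) = 0.
So the roots are 2 and 1. Since |2| > |1| and the coefficient of 2^n is non-zero, the ratio tends to 2.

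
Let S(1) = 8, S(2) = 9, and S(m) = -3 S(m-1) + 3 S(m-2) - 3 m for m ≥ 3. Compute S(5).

S(3) = -3(9) + 3(8) - 9 = -12
S(4) = -3(-12) + 3(9) - 12 = 51
S(5) = -3(51) + 3(-12) - 15 = -204

-204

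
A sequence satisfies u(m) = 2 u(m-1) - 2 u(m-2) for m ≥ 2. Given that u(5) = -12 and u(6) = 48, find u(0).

9

Rearranging, u(m-2) = (u(m) - 2 u(m-1)) / -2.
u(4) = (48 - 2·(-12)) / -2 = 72/-2 = -36
u(3) = (-12 - 2·(-36)) / -2 = 60/-2 = -30
u(2) = (-36 - 2·(-30)) / -2 = 24/-2 = -12
u(1) = (-30 - 2·(-12)) / -2 = -6/-2 = 3
u(0) = (-12 - 2·3) / -2 = -18/-2 = 9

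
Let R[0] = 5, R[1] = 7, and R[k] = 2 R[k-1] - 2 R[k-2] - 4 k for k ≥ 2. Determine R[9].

260

R[2] = 2·7 - 2·5 - 8 = -4
R[3] = 2·(-4) - 2·7 - 12 = -34
R[4] = 2·(-34) - 2·(-4) - 16 = -76
R[5] = 2·(-76) - 2·(-34) - 20 = -104
R[6] = 2·(-104) - 2·(-76) - 24 = -80
R[7] = 2·(-80) - 2·(-104) - 28 = 20
R[8] = 2·20 - 2·(-80) - 32 = 168
R[9] = 2·168 - 2·20 - 36 = 260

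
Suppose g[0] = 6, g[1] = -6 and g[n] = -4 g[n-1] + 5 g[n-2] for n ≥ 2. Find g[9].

g[2] = -4(-6) + 5(6) = 54
g[3] = -4(54) + 5(-6) = -246
g[4] = -4(-246) + 5(54) = 1254
g[5] = -4(1254) + 5(-246) = -6246
g[6] = -4(-6246) + 5(1254) = 31254
g[7] = -4(31254) + 5(-6246) = -156246
g[8] = -4(-156246) + 5(31254) = 781254
g[9] = -4(781254) + 5(-156246) = -3906246

-3906246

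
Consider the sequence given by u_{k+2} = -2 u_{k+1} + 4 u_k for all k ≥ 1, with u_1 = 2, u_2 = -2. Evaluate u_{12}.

-407552

u_3 = -2*(-2) + 4*2 = 12
u_4 = -2*12 + 4*(-2) = -32
u_5 = -2*(-32) + 4*12 = 112
u_6 = -2*112 + 4*(-32) = -352
u_7 = -2*(-352) + 4*112 = 1152
u_8 = -2*1152 + 4*(-352) = -3712
u_9 = -2*(-3712) + 4*1152 = 12032
u_{10} = -2*12032 + 4*(-3712) = -38912
u_{11} = -2*(-38912) + 4*12032 = 125952
u_{12} = -2*125952 + 4*(-38912) = -407552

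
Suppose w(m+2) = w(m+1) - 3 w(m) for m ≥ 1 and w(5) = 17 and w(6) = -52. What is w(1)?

-3

Rearranging, w(m-2) = (w(m) - w(m-1)) / -3.
w(4) = (-52 - 17) / -3 = -69/-3 = 23
w(3) = (17 - 23) / -3 = -6/-3 = 2
w(2) = (23 - 2) / -3 = 21/-3 = -7
w(1) = (2 - (-7)) / -3 = 9/-3 = -3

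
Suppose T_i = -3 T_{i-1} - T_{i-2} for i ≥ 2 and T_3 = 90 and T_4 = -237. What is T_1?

9

Rearranging, T_{i-2} = -(T_i + 3 T_{i-1}).
T_2 = -(-237 + 3*90) = -33
T_1 = -(90 + 3*(-33)) = 9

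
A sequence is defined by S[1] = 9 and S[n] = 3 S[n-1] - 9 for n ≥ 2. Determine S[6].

1098

S[2] = 3*9 - 9 = 18
S[3] = 3*18 - 9 = 45
S[4] = 3*45 - 9 = 126
S[5] = 3*126 - 9 = 369
S[6] = 3*369 - 9 = 1098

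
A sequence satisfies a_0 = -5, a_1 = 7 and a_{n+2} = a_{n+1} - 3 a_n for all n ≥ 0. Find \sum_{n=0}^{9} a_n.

a_2 = 7 - 3·(-5) = 22
a_3 = 22 - 3·7 = 1
a_4 = 1 - 3·22 = -65
a_5 = (-65) - 3·1 = -68
a_6 = (-68) - 3·(-65) = 127
a_7 = 127 - 3·(-68) = 331
a_8 = 331 - 3·127 = -50
a_9 = (-50) - 3·331 = -1043
Sum = (-5) + 7 + 22 + 1 + (-65) + (-68) + 127 + 331 + (-50) + (-1043) = -743

-743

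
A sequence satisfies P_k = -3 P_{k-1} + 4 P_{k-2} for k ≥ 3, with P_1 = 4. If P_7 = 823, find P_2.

3

Let P_2 = w.
P_3 = 16 - 3w
P_4 = -48 + 13w
P_5 = 208 - 51w
P_6 = -816 + 205w
P_7 = 3280 - 819w
So 3280 - 819w = 823, giving w = 3.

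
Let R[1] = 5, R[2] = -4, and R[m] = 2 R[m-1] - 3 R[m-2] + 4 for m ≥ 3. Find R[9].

-451

R[3] = 2*(-4) - 3*5 + 4 = -19
R[4] = 2*(-19) - 3*(-4) + 4 = -22
R[5] = 2*(-22) - 3*(-19) + 4 = 17
R[6] = 2*17 - 3*(-22) + 4 = 104
R[7] = 2*104 - 3*17 + 4 = 161
R[8] = 2*161 - 3*104 + 4 = 14
R[9] = 2*14 - 3*161 + 4 = -451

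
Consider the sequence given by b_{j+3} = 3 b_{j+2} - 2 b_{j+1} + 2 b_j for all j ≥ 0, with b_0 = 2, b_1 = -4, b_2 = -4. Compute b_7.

-56

b_3 = 3*(-4) - 2*(-4) + 2*2 = 0
b_4 = 3*0 - 2*(-4) + 2*(-4) = 0
b_5 = 3*0 - 2*0 + 2*(-4) = -8
b_6 = 3*(-8) - 2*0 + 2*0 = -24
b_7 = 3*(-24) - 2*(-8) + 2*0 = -56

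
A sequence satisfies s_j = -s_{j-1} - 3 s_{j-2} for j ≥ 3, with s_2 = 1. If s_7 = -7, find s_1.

Let s_1 = x.
s_3 = -1 - 3x
s_4 = -2 + 3x
s_5 = 5 + 6x
s_6 = 1 - 15x
s_7 = -16 - 3x
So -16 - 3x = -7, giving x = -3.

-3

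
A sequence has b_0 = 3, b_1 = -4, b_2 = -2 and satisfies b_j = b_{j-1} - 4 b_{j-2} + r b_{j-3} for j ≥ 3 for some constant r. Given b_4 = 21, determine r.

1

b_3 = 14 + 3r
b_4 = 22 - r
So 22 - r = 21, giving r = 1.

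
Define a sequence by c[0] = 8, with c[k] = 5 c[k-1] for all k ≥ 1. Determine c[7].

c[1] = 5·8 = 40
c[2] = 5·40 = 200
c[3] = 5·200 = 1000
c[4] = 5·1000 = 5000
c[5] = 5·5000 = 25000
c[6] = 5·25000 = 125000
c[7] = 5·125000 = 625000

625000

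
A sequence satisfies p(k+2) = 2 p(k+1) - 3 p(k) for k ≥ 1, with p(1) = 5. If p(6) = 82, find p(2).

Let p(2) = x.
p(3) = -15 + 2x
p(4) = -30 + x
p(5) = -15 - 4x
p(6) = 60 - 11x
So 60 - 11x = 82, giving x = -2.

-2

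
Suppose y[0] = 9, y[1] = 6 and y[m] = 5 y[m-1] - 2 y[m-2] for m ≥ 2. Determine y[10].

1943112

y[2] = 5·6 - 2·9 = 12
y[3] = 5·12 - 2·6 = 48
y[4] = 5·48 - 2·12 = 216
y[5] = 5·216 - 2·48 = 984
y[6] = 5·984 - 2·216 = 4488
y[7] = 5·4488 - 2·984 = 20472
y[8] = 5·20472 - 2·4488 = 93384
y[9] = 5·93384 - 2·20472 = 425976
y[10] = 5·425976 - 2·93384 = 1943112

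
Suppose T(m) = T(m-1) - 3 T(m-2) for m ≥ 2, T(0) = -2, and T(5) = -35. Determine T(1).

-5

Let T(1) = v.
T(2) = 6 + v
T(3) = 6 - 2v
T(4) = -12 - 5v
T(5) = -30 + v
So -30 + v = -35, giving v = -5.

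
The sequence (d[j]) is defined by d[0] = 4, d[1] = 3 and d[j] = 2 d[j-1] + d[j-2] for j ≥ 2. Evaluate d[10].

d[2] = 2*3 + 4 = 10
d[3] = 2*10 + 3 = 23
d[4] = 2*23 + 10 = 56
d[5] = 2*56 + 23 = 135
d[6] = 2*135 + 56 = 326
d[7] = 2*326 + 135 = 787
d[8] = 2*787 + 326 = 1900
d[9] = 2*1900 + 787 = 4587
d[10] = 2*4587 + 1900 = 11074

11074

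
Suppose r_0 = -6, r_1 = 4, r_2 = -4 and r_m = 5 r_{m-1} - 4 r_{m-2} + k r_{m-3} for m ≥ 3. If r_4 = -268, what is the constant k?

4

r_3 = -36 - 6k
r_4 = -164 - 26k
So -164 - 26k = -268, giving k = 4.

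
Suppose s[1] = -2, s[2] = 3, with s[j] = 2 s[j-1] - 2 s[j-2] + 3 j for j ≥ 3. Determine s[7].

11

s[3] = 2(3) - 2(-2) + 9 = 19
s[4] = 2(19) - 2(3) + 12 = 44
s[5] = 2(44) - 2(19) + 15 = 65
s[6] = 2(65) - 2(44) + 18 = 60
s[7] = 2(60) - 2(65) + 21 = 11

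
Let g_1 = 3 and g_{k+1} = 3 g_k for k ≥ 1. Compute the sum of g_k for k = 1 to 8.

g_2 = 3(3) = 9
g_3 = 3(9) = 27
g_4 = 3(27) = 81
g_5 = 3(81) = 243
g_6 = 3(243) = 729
g_7 = 3(729) = 2187
g_8 = 3(2187) = 6561
Sum = 3 + 9 + 27 + 81 + 243 + 729 + 2187 + 6561 = 9840

9840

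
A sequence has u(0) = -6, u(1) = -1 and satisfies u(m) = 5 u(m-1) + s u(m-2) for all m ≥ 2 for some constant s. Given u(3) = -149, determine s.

u(2) = -5 - 6s
u(3) = -25 - 31s
So -25 - 31s = -149, giving s = 4.

4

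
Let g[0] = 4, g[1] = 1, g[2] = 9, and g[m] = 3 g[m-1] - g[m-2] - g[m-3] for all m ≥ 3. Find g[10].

11361

g[3] = 3*9 - 1 - 4 = 22
g[4] = 3*22 - 9 - 1 = 56
g[5] = 3*56 - 22 - 9 = 137
g[6] = 3*137 - 56 - 22 = 333
g[7] = 3*333 - 137 - 56 = 806
g[8] = 3*806 - 333 - 137 = 1948
g[9] = 3*1948 - 806 - 333 = 4705
g[10] = 3*4705 - 1948 - 806 = 11361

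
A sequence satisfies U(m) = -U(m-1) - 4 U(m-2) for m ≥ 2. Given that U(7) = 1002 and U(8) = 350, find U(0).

Rearranging, U(m-2) = (U(m) + U(m-1)) / -4.
U(6) = (350 + 1002) / -4 = 1352/-4 = -338
U(5) = (1002 + (-338)) / -4 = 664/-4 = -166
U(4) = (-338 + (-166)) / -4 = -504/-4 = 126
U(3) = (-166 + 126) / -4 = -40/-4 = 10
U(2) = (126 + 10) / -4 = 136/-4 = -34
U(1) = (10 + (-34)) / -4 = -24/-4 = 6
U(0) = (-34 + 6) / -4 = -28/-4 = 7

7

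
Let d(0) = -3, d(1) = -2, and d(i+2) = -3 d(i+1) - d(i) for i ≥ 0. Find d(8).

d(2) = -3*(-2) - (-3) = 9
d(3) = -3*9 - (-2) = -25
d(4) = -3*(-25) - 9 = 66
d(5) = -3*66 - (-25) = -173
d(6) = -3*(-173) - 66 = 453
d(7) = -3*453 - (-173) = -1186
d(8) = -3*(-1186) - 453 = 3105

3105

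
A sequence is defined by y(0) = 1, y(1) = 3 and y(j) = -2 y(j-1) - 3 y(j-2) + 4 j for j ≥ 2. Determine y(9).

131

y(2) = -2*3 - 3*1 + 8 = -1
y(3) = -2*(-1) - 3*3 + 12 = 5
y(4) = -2*5 - 3*(-1) + 16 = 9
y(5) = -2*9 - 3*5 + 20 = -13
y(6) = -2*(-13) - 3*9 + 24 = 23
y(7) = -2*23 - 3*(-13) + 28 = 21
y(8) = -2*21 - 3*23 + 32 = -79
y(9) = -2*(-79) - 3*21 + 36 = 131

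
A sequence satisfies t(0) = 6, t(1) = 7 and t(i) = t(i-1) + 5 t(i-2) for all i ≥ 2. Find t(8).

14497

t(2) = 7 + 5*6 = 37
t(3) = 37 + 5*7 = 72
t(4) = 72 + 5*37 = 257
t(5) = 257 + 5*72 = 617
t(6) = 617 + 5*257 = 1902
t(7) = 1902 + 5*617 = 4987
t(8) = 4987 + 5*1902 = 14497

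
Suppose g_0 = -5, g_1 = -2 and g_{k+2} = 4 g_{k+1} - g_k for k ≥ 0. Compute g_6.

g_2 = 4·(-2) - (-5) = -3
g_3 = 4·(-3) - (-2) = -10
g_4 = 4·(-10) - (-3) = -37
g_5 = 4·(-37) - (-10) = -138
g_6 = 4·(-138) - (-37) = -515

-515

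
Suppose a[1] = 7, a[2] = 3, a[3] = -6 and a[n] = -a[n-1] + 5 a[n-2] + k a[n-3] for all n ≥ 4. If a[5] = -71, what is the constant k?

a[4] = 21 + 7k
a[5] = -51 - 4k
So -51 - 4k = -71, giving k = 5.

5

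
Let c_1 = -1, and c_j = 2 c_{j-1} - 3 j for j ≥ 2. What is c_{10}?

-5084

c_2 = 2(-1) - 6 = -8
c_3 = 2(-8) - 9 = -25
c_4 = 2(-25) - 12 = -62
c_5 = 2(-62) - 15 = -139
c_6 = 2(-139) - 18 = -296
c_7 = 2(-296) - 21 = -613
c_8 = 2(-613) - 24 = -1250
c_9 = 2(-1250) - 27 = -2527
c_{10} = 2(-2527) - 30 = -5084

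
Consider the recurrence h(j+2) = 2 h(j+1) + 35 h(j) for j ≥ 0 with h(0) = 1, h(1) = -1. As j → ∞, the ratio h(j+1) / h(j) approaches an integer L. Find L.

7

The characteristic equation is r^2 - 2r - 35 = 0, which factors as (r - 7)(r + 5) = 0.
So the roots are 7 and -5. Since |7| > |-5| and the coefficient of 7^j is non-zero, the ratio tends to 7.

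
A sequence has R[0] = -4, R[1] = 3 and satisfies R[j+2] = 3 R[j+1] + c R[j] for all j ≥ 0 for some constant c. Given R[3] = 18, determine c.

R[2] = 9 - 4c
R[3] = 27 - 9c
So 27 - 9c = 18, giving c = 1.

1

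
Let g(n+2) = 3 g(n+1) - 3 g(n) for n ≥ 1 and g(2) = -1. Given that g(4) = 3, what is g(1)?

-1

Let g(1) = y.
g(3) = -3 - 3y
g(4) = -6 - 9y
So -6 - 9y = 3, giving y = -1.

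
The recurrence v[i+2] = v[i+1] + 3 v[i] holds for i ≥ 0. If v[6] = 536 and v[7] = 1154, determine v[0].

Rearranging, v[i-2] = (v[i] - v[i-1]) / 3.
v[5] = (1154 - 536) / 3 = 618/3 = 206
v[4] = (536 - 206) / 3 = 330/3 = 110
v[3] = (206 - 110) / 3 = 96/3 = 32
v[2] = (110 - 32) / 3 = 78/3 = 26
v[1] = (32 - 26) / 3 = 6/3 = 2
v[0] = (26 - 2) / 3 = 24/3 = 8

8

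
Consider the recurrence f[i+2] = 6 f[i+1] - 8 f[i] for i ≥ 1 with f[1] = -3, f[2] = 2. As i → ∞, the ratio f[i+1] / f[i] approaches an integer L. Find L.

The characteristic equation is r^2 - 6r + 8 = 0, which factors as (r - 4)(r - 2) = 0.
So the roots are 4 and 2. Since |4| > |2| and the coefficient of 4^i is non-zero, the ratio tends to 4.

4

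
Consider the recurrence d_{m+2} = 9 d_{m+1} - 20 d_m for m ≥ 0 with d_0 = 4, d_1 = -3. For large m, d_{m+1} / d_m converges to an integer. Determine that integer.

The characteristic equation is r^2 - 9r + 20 = 0, which factors as (r - 5)(r - 4) = 0.
So the roots are 5 and 4. Since |5| > |4| and the coefficient of 5^m is non-zero, the ratio tends to 5.

5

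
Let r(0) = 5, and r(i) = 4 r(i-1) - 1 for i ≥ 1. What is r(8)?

305835

r(1) = 4(5) - 1 = 19
r(2) = 4(19) - 1 = 75
r(3) = 4(75) - 1 = 299
r(4) = 4(299) - 1 = 1195
r(5) = 4(1195) - 1 = 4779
r(6) = 4(4779) - 1 = 19115
r(7) = 4(19115) - 1 = 76459
r(8) = 4(76459) - 1 = 305835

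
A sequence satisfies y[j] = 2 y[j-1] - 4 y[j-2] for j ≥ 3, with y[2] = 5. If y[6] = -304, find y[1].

Let y[1] = v.
y[3] = 10 - 4v
y[4] = -8v
y[5] = -40
y[6] = -80 + 32v
So -80 + 32v = -304, giving v = -7.

-7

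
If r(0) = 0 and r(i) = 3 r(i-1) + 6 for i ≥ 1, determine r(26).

7625597484984

The fixed point is 6/(1 - 3) = -3, so r(i) + 3 = 3(r(i-1) + 3).
Hence r(i) = 3·3^i - 3.
r(26) = 3·3^{26} - 3 = 3·2541865828329 - 3 = 7625597484984.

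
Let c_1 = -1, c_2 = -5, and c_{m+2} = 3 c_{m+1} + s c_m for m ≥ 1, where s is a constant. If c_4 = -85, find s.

5

c_3 = -15 - s
c_4 = -45 - 8s
So -45 - 8s = -85, giving s = 5.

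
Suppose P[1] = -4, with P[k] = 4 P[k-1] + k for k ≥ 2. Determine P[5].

-827

P[2] = 4*(-4) + 2 = -14
P[3] = 4*(-14) + 3 = -53
P[4] = 4*(-53) + 4 = -208
P[5] = 4*(-208) + 5 = -827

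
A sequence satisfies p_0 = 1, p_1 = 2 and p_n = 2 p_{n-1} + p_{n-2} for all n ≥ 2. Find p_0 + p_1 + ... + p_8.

1681

p_2 = 2·2 + 1 = 5
p_3 = 2·5 + 2 = 12
p_4 = 2·12 + 5 = 29
p_5 = 2·29 + 12 = 70
p_6 = 2·70 + 29 = 169
p_7 = 2·169 + 70 = 408
p_8 = 2·408 + 169 = 985
Sum = 1 + 2 + 5 + 12 + 29 + 70 + 169 + 408 + 985 = 1681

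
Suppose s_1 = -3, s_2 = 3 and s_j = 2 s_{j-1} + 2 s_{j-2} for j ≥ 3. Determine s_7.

96

s_3 = 2·3 + 2·(-3) = 0
s_4 = 2·0 + 2·3 = 6
s_5 = 2·6 + 2·0 = 12
s_6 = 2·12 + 2·6 = 36
s_7 = 2·36 + 2·12 = 96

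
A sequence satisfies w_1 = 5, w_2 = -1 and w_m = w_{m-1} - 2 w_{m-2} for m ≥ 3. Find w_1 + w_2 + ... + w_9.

-91

w_3 = (-1) - 2*5 = -11
w_4 = (-11) - 2*(-1) = -9
w_5 = (-9) - 2*(-11) = 13
w_6 = 13 - 2*(-9) = 31
w_7 = 31 - 2*13 = 5
w_8 = 5 - 2*31 = -57
w_9 = (-57) - 2*5 = -67
Sum = 5 + (-1) + (-11) + (-9) + 13 + 31 + 5 + (-57) + (-67) = -91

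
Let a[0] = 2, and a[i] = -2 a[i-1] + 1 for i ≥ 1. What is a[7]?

a[1] = -2(2) + 1 = -3
a[2] = -2(-3) + 1 = 7
a[3] = -2(7) + 1 = -13
a[4] = -2(-13) + 1 = 27
a[5] = -2(27) + 1 = -53
a[6] = -2(-53) + 1 = 107
a[7] = -2(107) + 1 = -213

-213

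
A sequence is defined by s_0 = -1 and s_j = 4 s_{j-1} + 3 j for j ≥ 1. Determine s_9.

87371

s_1 = 4(-1) + 3 = -1
s_2 = 4(-1) + 6 = 2
s_3 = 4(2) + 9 = 17
s_4 = 4(17) + 12 = 80
s_5 = 4(80) + 15 = 335
s_6 = 4(335) + 18 = 1358
s_7 = 4(1358) + 21 = 5453
s_8 = 4(5453) + 24 = 21836
s_9 = 4(21836) + 27 = 87371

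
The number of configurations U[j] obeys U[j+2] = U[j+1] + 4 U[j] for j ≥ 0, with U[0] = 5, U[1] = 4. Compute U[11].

U[2] = 4 + 4(5) = 24
U[3] = 24 + 4(4) = 40
U[4] = 40 + 4(24) = 136
U[5] = 136 + 4(40) = 296
U[6] = 296 + 4(136) = 840
U[7] = 840 + 4(296) = 2024
U[8] = 2024 + 4(840) = 5384
U[9] = 5384 + 4(2024) = 13480
U[10] = 13480 + 4(5384) = 35016
U[11] = 35016 + 4(13480) = 88936

88936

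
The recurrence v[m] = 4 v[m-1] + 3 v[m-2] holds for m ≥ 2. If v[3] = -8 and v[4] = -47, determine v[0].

Rearranging, v[m-2] = (v[m] - 4 v[m-1]) / 3.
v[2] = (-47 - 4*(-8)) / 3 = -15/3 = -5
v[1] = (-8 - 4*(-5)) / 3 = 12/3 = 4
v[0] = (-5 - 4*4) / 3 = -21/3 = -7

-7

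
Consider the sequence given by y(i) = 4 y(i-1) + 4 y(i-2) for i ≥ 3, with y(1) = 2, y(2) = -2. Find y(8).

y(3) = 4·(-2) + 4·2 = 0
y(4) = 4·0 + 4·(-2) = -8
y(5) = 4·(-8) + 4·0 = -32
y(6) = 4·(-32) + 4·(-8) = -160
y(7) = 4·(-160) + 4·(-32) = -768
y(8) = 4·(-768) + 4·(-160) = -3712

-3712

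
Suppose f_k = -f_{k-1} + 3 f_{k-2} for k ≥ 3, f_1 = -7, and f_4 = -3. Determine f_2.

-6

Let f_2 = y.
f_3 = -21 - y
f_4 = 21 + 4y
So 21 + 4y = -3, giving y = -6.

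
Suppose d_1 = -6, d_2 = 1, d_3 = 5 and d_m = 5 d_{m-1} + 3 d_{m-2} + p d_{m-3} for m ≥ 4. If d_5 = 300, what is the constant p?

-5

d_4 = 28 - 6p
d_5 = 155 - 29p
So 155 - 29p = 300, giving p = -5.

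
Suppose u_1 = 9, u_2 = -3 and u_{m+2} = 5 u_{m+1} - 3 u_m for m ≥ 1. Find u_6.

u_3 = 5·(-3) - 3·9 = -42
u_4 = 5·(-42) - 3·(-3) = -201
u_5 = 5·(-201) - 3·(-42) = -879
u_6 = 5·(-879) - 3·(-201) = -3792

-3792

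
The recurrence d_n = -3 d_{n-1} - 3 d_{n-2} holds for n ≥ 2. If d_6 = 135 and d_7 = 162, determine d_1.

-6

Rearranging, d_{n-2} = (d_n + 3 d_{n-1}) / -3.
d_5 = (162 + 3(135)) / -3 = 567/-3 = -189
d_4 = (135 + 3(-189)) / -3 = -432/-3 = 144
d_3 = (-189 + 3(144)) / -3 = 243/-3 = -81
d_2 = (144 + 3(-81)) / -3 = -99/-3 = 33
d_1 = (-81 + 3(33)) / -3 = 18/-3 = -6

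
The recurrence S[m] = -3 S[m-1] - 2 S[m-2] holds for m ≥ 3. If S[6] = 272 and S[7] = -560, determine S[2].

2

Rearranging, S[m-2] = (S[m] + 3 S[m-1]) / -2.
S[5] = (-560 + 3*272) / -2 = 256/-2 = -128
S[4] = (272 + 3*(-128)) / -2 = -112/-2 = 56
S[3] = (-128 + 3*56) / -2 = 40/-2 = -20
S[2] = (56 + 3*(-20)) / -2 = -4/-2 = 2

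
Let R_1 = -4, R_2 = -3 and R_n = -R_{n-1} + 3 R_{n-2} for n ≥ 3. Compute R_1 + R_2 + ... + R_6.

R_3 = -(-3) + 3(-4) = -9
R_4 = -(-9) + 3(-3) = 0
R_5 = -0 + 3(-9) = -27
R_6 = -(-27) + 3(0) = 27
Sum = (-4) + (-3) + (-9) + 0 + (-27) + 27 = -16

-16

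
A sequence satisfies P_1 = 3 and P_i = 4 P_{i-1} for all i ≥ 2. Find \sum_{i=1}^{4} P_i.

255

P_2 = 4(3) = 12
P_3 = 4(12) = 48
P_4 = 4(48) = 192
Sum = 3 + 12 + 48 + 192 = 255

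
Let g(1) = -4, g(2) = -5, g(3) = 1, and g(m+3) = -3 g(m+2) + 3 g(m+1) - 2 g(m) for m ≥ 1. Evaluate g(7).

632

g(4) = -3·1 + 3·(-5) - 2·(-4) = -10
g(5) = -3·(-10) + 3·1 - 2·(-5) = 43
g(6) = -3·43 + 3·(-10) - 2·1 = -161
g(7) = -3·(-161) + 3·43 - 2·(-10) = 632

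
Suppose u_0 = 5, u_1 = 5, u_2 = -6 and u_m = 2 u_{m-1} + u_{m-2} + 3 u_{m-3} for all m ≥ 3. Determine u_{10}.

u_3 = 2·(-6) + 5 + 3·5 = 8
u_4 = 2·8 + (-6) + 3·5 = 25
u_5 = 2·25 + 8 + 3·(-6) = 40
u_6 = 2·40 + 25 + 3·8 = 129
u_7 = 2·129 + 40 + 3·25 = 373
u_8 = 2·373 + 129 + 3·40 = 995
u_9 = 2·995 + 373 + 3·129 = 2750
u_{10} = 2·2750 + 995 + 3·373 = 7614

7614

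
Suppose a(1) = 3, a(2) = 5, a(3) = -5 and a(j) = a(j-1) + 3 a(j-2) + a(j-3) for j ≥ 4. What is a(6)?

a(4) = (-5) + 3(5) + 3 = 13
a(5) = 13 + 3(-5) + 5 = 3
a(6) = 3 + 3(13) + (-5) = 37

37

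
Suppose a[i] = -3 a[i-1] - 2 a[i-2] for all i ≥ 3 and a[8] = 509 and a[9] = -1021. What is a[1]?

-1

Rearranging, a[i-2] = (a[i] + 3 a[i-1]) / -2.
a[7] = (-1021 + 3*509) / -2 = 506/-2 = -253
a[6] = (509 + 3*(-253)) / -2 = -250/-2 = 125
a[5] = (-253 + 3*125) / -2 = 122/-2 = -61
a[4] = (125 + 3*(-61)) / -2 = -58/-2 = 29
a[3] = (-61 + 3*29) / -2 = 26/-2 = -13
a[2] = (29 + 3*(-13)) / -2 = -10/-2 = 5
a[1] = (-13 + 3*5) / -2 = 2/-2 = -1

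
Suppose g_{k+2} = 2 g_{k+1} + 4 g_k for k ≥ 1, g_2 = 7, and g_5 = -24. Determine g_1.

Let g_1 = x.
g_3 = 14 + 4x
g_4 = 56 + 8x
g_5 = 168 + 32x
So 168 + 32x = -24, giving x = -6.

-6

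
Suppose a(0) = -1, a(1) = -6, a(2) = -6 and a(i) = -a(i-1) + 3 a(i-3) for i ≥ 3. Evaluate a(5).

3

a(3) = -(-6) + 3(-1) = 3
a(4) = -3 + 3(-6) = -21
a(5) = -(-21) + 3(-6) = 3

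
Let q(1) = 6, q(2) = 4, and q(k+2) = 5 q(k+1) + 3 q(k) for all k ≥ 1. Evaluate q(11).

q(3) = 5·4 + 3·6 = 38
q(4) = 5·38 + 3·4 = 202
q(5) = 5·202 + 3·38 = 1124
q(6) = 5·1124 + 3·202 = 6226
q(7) = 5·6226 + 3·1124 = 34502
q(8) = 5·34502 + 3·6226 = 191188
q(9) = 5·191188 + 3·34502 = 1059446
q(10) = 5·1059446 + 3·191188 = 5870794
q(11) = 5·5870794 + 3·1059446 = 32532308

32532308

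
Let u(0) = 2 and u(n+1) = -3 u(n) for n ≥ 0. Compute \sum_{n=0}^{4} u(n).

122

u(1) = -3(2) = -6
u(2) = -3(-6) = 18
u(3) = -3(18) = -54
u(4) = -3(-54) = 162
Sum = 2 + (-6) + 18 + (-54) + 162 = 122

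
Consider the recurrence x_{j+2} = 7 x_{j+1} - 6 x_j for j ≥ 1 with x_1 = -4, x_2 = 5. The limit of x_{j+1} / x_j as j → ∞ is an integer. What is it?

The characteristic equation is r^2 - 7r + 6 = 0, which factors as (r - 6)(r - 1) = 0.
So the roots are 6 and 1. Since |6| > |1| and the coefficient of 6^j is non-zero, the ratio tends to 6.

6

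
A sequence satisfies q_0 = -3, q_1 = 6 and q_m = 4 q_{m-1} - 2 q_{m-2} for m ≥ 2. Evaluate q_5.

1272

q_2 = 4·6 - 2·(-3) = 30
q_3 = 4·30 - 2·6 = 108
q_4 = 4·108 - 2·30 = 372
q_5 = 4·372 - 2·108 = 1272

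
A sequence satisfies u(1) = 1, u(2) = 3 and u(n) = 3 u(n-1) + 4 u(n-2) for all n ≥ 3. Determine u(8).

u(3) = 3(3) + 4(1) = 13
u(4) = 3(13) + 4(3) = 51
u(5) = 3(51) + 4(13) = 205
u(6) = 3(205) + 4(51) = 819
u(7) = 3(819) + 4(205) = 3277
u(8) = 3(3277) + 4(819) = 13107

13107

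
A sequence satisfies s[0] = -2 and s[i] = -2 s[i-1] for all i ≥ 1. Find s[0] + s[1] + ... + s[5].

s[1] = -2(-2) = 4
s[2] = -2(4) = -8
s[3] = -2(-8) = 16
s[4] = -2(16) = -32
s[5] = -2(-32) = 64
Sum = (-2) + 4 + (-8) + 16 + (-32) + 64 = 42

42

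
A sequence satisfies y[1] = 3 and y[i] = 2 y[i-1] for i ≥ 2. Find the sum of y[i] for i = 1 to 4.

45

y[2] = 2(3) = 6
y[3] = 2(6) = 12
y[4] = 2(12) = 24
Sum = 3 + 6 + 12 + 24 = 45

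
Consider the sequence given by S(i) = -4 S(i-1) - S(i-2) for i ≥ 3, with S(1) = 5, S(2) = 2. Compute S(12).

1886018

S(3) = -4·2 - 5 = -13
S(4) = -4·(-13) - 2 = 50
S(5) = -4·50 - (-13) = -187
S(6) = -4·(-187) - 50 = 698
S(7) = -4·698 - (-187) = -2605
S(8) = -4·(-2605) - 698 = 9722
S(9) = -4·9722 - (-2605) = -36283
S(10) = -4·(-36283) - 9722 = 135410
S(11) = -4·135410 - (-36283) = -505357
S(12) = -4·(-505357) - 135410 = 1886018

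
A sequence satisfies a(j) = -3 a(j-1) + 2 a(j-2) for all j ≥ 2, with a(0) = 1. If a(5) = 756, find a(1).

Let a(1) = v.
a(2) = 2 - 3v
a(3) = -6 + 11v
a(4) = 22 - 39v
a(5) = -78 + 139v
So -78 + 139v = 756, giving v = 6.

6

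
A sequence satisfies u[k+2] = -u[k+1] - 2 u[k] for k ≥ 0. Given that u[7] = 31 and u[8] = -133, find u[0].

Rearranging, u[k-2] = (u[k] + u[k-1]) / -2.
u[6] = (-133 + 31) / -2 = -102/-2 = 51
u[5] = (31 + 51) / -2 = 82/-2 = -41
u[4] = (51 + (-41)) / -2 = 10/-2 = -5
u[3] = (-41 + (-5)) / -2 = -46/-2 = 23
u[2] = (-5 + 23) / -2 = 18/-2 = -9
u[1] = (23 + (-9)) / -2 = 14/-2 = -7
u[0] = (-9 + (-7)) / -2 = -16/-2 = 8

8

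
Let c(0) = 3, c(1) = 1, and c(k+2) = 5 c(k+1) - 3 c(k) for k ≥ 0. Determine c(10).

-658579

c(2) = 5(1) - 3(3) = -4
c(3) = 5(-4) - 3(1) = -23
c(4) = 5(-23) - 3(-4) = -103
c(5) = 5(-103) - 3(-23) = -446
c(6) = 5(-446) - 3(-103) = -1921
c(7) = 5(-1921) - 3(-446) = -8267
c(8) = 5(-8267) - 3(-1921) = -35572
c(9) = 5(-35572) - 3(-8267) = -153059
c(10) = 5(-153059) - 3(-35572) = -658579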